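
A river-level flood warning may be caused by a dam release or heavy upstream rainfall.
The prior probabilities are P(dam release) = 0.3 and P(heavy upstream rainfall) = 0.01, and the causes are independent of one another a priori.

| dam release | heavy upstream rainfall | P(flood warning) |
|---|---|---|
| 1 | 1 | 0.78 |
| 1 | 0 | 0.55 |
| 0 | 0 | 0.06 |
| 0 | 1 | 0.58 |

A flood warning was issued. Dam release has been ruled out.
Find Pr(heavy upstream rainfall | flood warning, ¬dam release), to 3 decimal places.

For the numerator, keep only heavy upstream rainfall=true terms: 0.58×0.01 = 0.005800
Normalizer over all consistent configurations: 0.06×0.99 + 0.58×0.01 = 0.065200
P(heavy upstream rainfall | flood warning, ¬dam release) = 0.005800/0.065200 ≈ 0.089

Pr(heavy upstream rainfall | flood warning, ¬dam release) ≈ 0.089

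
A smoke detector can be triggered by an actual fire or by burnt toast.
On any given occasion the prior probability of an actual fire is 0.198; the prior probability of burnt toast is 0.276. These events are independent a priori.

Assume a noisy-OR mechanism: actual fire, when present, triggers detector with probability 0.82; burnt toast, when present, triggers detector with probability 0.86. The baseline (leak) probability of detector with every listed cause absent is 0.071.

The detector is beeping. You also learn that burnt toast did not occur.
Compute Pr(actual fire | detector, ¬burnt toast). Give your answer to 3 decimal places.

Under noisy-OR, P(detector | causes) = 1 − (1−0.071)·∏(1−qᵢ) over the active causes.
Enumerate both values of actual fire and weight by the priors:
  P(detector | ¬burnt toast) = 0.071*0.802 + 0.83278*0.198
        = 0.056942 + 0.164890 = 0.221832
The terms with actual fire present sum to 0.164890, so
  P(actual fire | detector, ¬burnt toast) = 0.164890 / 0.221832 ≈ 0.743

Pr(actual fire | detector, ¬burnt toast) ≈ 0.743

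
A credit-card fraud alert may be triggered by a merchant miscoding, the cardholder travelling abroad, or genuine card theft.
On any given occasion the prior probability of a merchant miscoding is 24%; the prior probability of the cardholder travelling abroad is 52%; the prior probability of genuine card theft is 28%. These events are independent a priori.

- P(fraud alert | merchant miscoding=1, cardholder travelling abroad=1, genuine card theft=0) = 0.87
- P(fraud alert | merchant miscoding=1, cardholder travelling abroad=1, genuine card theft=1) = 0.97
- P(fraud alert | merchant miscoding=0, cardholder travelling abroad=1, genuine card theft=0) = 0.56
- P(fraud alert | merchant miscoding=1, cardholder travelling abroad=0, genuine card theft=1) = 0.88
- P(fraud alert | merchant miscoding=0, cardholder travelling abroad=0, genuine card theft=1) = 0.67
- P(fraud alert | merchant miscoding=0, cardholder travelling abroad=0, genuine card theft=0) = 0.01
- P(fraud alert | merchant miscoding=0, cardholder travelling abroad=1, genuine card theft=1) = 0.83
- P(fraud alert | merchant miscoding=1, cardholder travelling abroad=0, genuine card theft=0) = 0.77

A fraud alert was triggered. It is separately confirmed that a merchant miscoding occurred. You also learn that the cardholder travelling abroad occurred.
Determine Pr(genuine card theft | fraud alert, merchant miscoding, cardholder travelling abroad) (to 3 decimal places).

Pr(genuine card theft | fraud alert, merchant miscoding, cardholder travelling abroad) ≈ 0.302

Numerator (weight on configurations with genuine card theft): 0.97*0.28 = 0.271600
The normalizing constant is 0.87*0.72 + 0.97*0.28 = 0.898000
P(genuine card theft | fraud alert, merchant miscoding, cardholder travelling abroad) = 0.271600/0.898000 ≈ 0.302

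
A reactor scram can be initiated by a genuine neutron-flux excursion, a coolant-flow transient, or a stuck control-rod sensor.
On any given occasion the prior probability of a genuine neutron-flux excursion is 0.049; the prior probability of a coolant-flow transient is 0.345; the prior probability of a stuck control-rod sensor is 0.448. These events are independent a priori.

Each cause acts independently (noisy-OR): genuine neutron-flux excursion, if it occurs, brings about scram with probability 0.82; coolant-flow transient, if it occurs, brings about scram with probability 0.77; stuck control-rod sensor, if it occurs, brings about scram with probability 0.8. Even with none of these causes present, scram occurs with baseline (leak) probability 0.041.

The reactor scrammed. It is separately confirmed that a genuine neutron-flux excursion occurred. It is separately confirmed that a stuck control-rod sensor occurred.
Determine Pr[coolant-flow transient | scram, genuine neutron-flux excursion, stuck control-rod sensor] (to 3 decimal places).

Pr[coolant-flow transient | scram, genuine neutron-flux excursion, stuck control-rod sensor] ≈ 0.351

Under noisy-OR, P(scram | causes) = 1 − (1−0.041)·∏(1−qᵢ) over the active causes.
By total probability over both values of coolant-flow transient:
  P(scram | genuine neutron-flux excursion, stuck control-rod sensor) = 0.965476*0.655 + 0.992059*0.345
        = 0.632387 + 0.342260 = 0.974647
The terms with coolant-flow transient present sum to 0.342260, so
  P(coolant-flow transient | scram, genuine neutron-flux excursion, stuck control-rod sensor) = 0.342260 / 0.974647 ≈ 0.351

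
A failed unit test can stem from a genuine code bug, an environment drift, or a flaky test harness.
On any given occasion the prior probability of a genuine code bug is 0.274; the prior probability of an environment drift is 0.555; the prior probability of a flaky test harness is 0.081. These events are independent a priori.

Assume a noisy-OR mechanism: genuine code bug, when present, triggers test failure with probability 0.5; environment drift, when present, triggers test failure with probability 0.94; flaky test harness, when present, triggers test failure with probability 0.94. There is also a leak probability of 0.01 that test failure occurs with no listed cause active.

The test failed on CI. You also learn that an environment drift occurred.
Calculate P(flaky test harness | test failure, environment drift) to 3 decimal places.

Under noisy-OR, P(test failure | causes) = 1 − (1−0.01)·∏(1−qᵢ) over the active causes.
P(test failure | environment drift) = 0.9406*0.726*0.919 + 0.996436*0.726*0.081 + 0.9703*0.274*0.919 + 0.998218*0.274*0.081 = 0.627563 + 0.058596 + 0.244327 + 0.022154 = 0.952640
The flaky test harness-present share is 0.058596 + 0.022154 = 0.080750.
So P(flaky test harness | test failure, environment drift) = 0.080750/0.952640 ≈ 0.085.

P(flaky test harness | test failure, environment drift) ≈ 0.085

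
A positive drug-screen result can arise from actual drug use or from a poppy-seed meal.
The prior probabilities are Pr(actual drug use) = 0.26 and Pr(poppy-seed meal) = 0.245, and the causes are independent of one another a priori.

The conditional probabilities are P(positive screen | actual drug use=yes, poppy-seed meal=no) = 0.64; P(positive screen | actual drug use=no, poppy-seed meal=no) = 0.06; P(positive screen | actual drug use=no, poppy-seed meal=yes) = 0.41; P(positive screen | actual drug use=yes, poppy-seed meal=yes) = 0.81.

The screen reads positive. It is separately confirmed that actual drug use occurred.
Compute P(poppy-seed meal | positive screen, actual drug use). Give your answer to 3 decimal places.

Enumerate both values of poppy-seed meal and weight by the priors:
  P(positive screen | actual drug use) = 0.64*0.755 + 0.81*0.245
        = 0.483200 + 0.198450 = 0.681650
The terms with poppy-seed meal present sum to 0.198450, so
  P(poppy-seed meal | positive screen, actual drug use) = 0.198450 / 0.681650 ≈ 0.291

P(poppy-seed meal | positive screen, actual drug use) ≈ 0.291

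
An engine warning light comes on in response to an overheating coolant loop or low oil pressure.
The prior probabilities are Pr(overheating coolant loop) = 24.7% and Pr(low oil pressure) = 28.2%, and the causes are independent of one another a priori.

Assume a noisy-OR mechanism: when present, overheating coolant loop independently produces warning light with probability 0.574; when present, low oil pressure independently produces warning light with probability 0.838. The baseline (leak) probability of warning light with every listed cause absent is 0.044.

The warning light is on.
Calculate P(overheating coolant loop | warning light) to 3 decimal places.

P(overheating coolant loop | warning light) ≈ 0.456

Under noisy-OR, P(warning light | causes) = 1 − (1−0.044)·∏(1−qᵢ) over the active causes.
P(warning light) = 0.044*0.753*0.718 + 0.845128*0.753*0.282 + 0.592744*0.247*0.718 + 0.934025*0.247*0.282 = 0.023789 + 0.179460 + 0.105121 + 0.065059 = 0.373429
Of this, 0.170180 comes from 0.105121 + 0.065059 (the overheating coolant loop=true cases).
Hence the posterior is 0.170180/0.373429 ≈ 0.456.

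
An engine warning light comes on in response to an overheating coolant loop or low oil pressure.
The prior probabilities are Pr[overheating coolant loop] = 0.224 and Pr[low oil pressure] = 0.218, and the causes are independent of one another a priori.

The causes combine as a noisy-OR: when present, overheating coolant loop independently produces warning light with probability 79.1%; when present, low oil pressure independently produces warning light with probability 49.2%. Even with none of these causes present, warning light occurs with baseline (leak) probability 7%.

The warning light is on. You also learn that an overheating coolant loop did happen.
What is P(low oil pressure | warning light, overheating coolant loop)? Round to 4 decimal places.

Under noisy-OR, P(warning light | causes) = 1 − (1−0.07)·∏(1−qᵢ) over the active causes.
Sum P(warning light|·) weighted by the priors over both values of low oil pressure:
  P(warning light | overheating coolant loop) = 0.80563×0.782 + 0.90126×0.218
        = 0.630003 + 0.196475 = 0.826478
Keeping only the low oil pressure-present terms gives 0.196475, so
  P(low oil pressure | warning light, overheating coolant loop) = 0.196475 / 0.826478 ≈ 0.2377

P(low oil pressure | warning light, overheating coolant loop) ≈ 0.2377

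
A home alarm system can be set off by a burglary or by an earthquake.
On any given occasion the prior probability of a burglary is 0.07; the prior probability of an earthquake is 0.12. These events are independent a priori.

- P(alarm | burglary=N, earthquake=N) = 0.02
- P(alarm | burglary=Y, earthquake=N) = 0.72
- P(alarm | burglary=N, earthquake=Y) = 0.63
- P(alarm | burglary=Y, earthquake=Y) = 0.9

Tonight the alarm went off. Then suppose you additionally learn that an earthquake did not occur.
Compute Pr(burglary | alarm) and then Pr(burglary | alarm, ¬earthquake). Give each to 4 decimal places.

Pr(burglary | alarm) ≈ 0.3746; Pr(burglary | alarm, ¬earthquake) ≈ 0.7304

P(alarm) = 0.02·0.93·0.88 + 0.63·0.93·0.12 + 0.72·0.07·0.88 + 0.9·0.07·0.12 = 0.016368 + 0.070308 + 0.044352 + 0.007560 = 0.138588
Restricting to configurations with burglary present: 0.044352 + 0.007560 = 0.051912.
So P(burglary | alarm) = 0.051912/0.138588 ≈ 0.3746.

Now condition on the additional information:
P(alarm | ¬earthquake) = 0.02·0.93 + 0.72·0.07 = 0.018600 + 0.050400 = 0.069000
The burglary-present share is 0.72·0.07 = 0.050400.
So P(burglary | alarm, ¬earthquake) = 0.050400/0.069000 ≈ 0.7304.
Ruling out earthquake raises the posterior on burglary — the flip side of explaining away.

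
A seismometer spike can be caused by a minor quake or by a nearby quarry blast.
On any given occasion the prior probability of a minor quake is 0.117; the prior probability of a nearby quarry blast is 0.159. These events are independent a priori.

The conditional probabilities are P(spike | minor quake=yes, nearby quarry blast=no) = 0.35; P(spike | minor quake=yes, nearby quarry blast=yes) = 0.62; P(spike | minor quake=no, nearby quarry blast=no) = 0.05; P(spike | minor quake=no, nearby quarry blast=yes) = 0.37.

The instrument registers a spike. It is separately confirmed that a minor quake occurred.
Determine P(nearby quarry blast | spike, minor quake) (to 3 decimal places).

For the numerator, keep only nearby quarry blast=true terms: 0.62·0.159 = 0.098580
Denominator P(spike | minor quake): 0.35·0.841 + 0.62·0.159 = 0.392930
Posterior = 0.098580 / 0.392930 ≈ 0.251

P(nearby quarry blast | spike, minor quake) ≈ 0.251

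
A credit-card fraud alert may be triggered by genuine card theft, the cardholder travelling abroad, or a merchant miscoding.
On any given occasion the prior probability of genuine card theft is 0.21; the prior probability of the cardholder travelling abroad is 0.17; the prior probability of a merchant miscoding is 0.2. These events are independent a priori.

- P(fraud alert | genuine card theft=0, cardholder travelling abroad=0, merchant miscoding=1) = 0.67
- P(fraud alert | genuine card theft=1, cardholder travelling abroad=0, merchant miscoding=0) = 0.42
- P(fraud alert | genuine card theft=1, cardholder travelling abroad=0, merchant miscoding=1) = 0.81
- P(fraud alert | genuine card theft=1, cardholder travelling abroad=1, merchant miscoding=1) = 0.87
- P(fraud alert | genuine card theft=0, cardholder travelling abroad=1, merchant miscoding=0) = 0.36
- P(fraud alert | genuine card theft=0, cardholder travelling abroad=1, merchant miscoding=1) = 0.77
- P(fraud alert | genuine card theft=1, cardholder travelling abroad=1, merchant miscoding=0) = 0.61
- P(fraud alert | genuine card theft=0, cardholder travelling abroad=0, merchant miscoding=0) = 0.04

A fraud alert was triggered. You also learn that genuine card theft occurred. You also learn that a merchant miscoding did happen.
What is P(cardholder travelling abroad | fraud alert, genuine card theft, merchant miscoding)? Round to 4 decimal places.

Numerator (weight on configurations with cardholder travelling abroad): 0.87*0.17 = 0.147900
Denominator P(fraud alert | genuine card theft, merchant miscoding): 0.81*0.83 + 0.87*0.17 = 0.820200
Posterior = 0.147900 / 0.820200 ≈ 0.1803

P(cardholder travelling abroad | fraud alert, genuine card theft, merchant miscoding) ≈ 0.1803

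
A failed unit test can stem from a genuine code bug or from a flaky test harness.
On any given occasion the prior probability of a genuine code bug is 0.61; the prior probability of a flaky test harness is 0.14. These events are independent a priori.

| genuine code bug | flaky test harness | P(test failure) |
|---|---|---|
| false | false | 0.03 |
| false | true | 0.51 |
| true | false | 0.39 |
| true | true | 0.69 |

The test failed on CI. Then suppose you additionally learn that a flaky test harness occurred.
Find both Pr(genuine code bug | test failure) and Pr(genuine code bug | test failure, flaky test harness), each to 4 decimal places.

Pr(genuine code bug | test failure) ≈ 0.8742; Pr(genuine code bug | test failure, flaky test harness) ≈ 0.6791

Enumerate the 4 (genuine code bug, flaky test harness) configurations and weight by the priors:
  P(test failure) = 0.03*0.39*0.86 + 0.51*0.39*0.14 + 0.39*0.61*0.86 + 0.69*0.61*0.14
        = 0.010062 + 0.027846 + 0.204594 + 0.058926 = 0.301428
Configurations with genuine code bug contribute 0.263520, so
  P(genuine code bug | test failure) = 0.263520 / 0.301428 ≈ 0.8742

With the extra evidence:
By total probability over both values of genuine code bug:
  P(test failure | flaky test harness) = 0.51×0.39 + 0.69×0.61
        = 0.198900 + 0.420900 = 0.619800
Configurations with genuine code bug contribute 0.420900, so
  P(genuine code bug | test failure, flaky test harness) = 0.420900 / 0.619800 ≈ 0.6791
This is intercausal reasoning (explaining away): once flaky test harness accounts for the test failure, genuine code bug becomes less likely.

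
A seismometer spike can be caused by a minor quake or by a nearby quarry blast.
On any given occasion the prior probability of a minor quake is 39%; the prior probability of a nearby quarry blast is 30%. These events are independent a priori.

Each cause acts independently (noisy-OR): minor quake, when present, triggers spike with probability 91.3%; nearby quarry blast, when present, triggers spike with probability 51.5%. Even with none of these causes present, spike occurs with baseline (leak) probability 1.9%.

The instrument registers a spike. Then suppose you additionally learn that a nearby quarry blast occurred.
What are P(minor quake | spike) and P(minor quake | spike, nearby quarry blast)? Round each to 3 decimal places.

Under noisy-OR, P(spike | causes) = 1 − (1−0.019)·∏(1−qᵢ) over the active causes.
Weight on minor quake=true, given the evidence: 0.249700 + 0.112157 = 0.361857
Denominator P(spike): 0.019·0.61·0.7 + 0.524215·0.61·0.3 + 0.914653·0.39·0.7 + 0.958607·0.39·0.3 = 0.465901
P(minor quake | spike) = 0.361857/0.465901 ≈ 0.777

Now condition on the additional information:
For the numerator, keep only minor quake=true terms: 0.958607×0.39 = 0.373857
Denominator P(spike | nearby quarry blast): 0.524215×0.61 + 0.958607×0.39 = 0.693628
Posterior = 0.373857 / 0.693628 ≈ 0.539

P(minor quake | spike) ≈ 0.777; P(minor quake | spike, nearby quarry blast) ≈ 0.539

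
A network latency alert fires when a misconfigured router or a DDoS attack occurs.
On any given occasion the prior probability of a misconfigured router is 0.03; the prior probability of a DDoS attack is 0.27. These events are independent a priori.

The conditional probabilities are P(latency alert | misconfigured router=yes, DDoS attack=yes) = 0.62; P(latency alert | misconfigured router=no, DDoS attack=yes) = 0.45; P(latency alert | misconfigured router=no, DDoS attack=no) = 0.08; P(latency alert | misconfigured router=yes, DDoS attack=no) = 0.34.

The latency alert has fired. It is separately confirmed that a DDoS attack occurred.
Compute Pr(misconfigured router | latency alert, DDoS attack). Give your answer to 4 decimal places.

Pr(misconfigured router | latency alert, DDoS attack) ≈ 0.0409

Weight on misconfigured router=true, given the evidence: 0.62×0.03 = 0.018600
Denominator P(latency alert | DDoS attack): 0.45×0.97 + 0.62×0.03 = 0.455100
Posterior = 0.018600 / 0.455100 ≈ 0.0409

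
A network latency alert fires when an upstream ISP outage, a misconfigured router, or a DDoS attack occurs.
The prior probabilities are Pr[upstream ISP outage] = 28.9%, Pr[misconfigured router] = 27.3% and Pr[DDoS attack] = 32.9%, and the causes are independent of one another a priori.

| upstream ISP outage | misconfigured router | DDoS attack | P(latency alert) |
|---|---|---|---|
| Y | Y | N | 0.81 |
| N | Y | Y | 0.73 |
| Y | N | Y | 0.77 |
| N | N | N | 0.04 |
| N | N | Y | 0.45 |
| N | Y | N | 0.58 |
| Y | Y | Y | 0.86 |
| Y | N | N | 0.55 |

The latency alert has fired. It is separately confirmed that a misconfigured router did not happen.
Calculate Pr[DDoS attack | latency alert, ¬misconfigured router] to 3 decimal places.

P(latency alert | ¬misconfigured router) = 0.04*0.711*0.671 + 0.45*0.711*0.329 + 0.55*0.289*0.671 + 0.77*0.289*0.329 = 0.019083 + 0.105264 + 0.106655 + 0.073212 = 0.304214
Of this, 0.178476 comes from 0.105264 + 0.073212 (the DDoS attack=true cases).
Hence the posterior is 0.178476/0.304214 ≈ 0.587.

Pr[DDoS attack | latency alert, ¬misconfigured router] ≈ 0.587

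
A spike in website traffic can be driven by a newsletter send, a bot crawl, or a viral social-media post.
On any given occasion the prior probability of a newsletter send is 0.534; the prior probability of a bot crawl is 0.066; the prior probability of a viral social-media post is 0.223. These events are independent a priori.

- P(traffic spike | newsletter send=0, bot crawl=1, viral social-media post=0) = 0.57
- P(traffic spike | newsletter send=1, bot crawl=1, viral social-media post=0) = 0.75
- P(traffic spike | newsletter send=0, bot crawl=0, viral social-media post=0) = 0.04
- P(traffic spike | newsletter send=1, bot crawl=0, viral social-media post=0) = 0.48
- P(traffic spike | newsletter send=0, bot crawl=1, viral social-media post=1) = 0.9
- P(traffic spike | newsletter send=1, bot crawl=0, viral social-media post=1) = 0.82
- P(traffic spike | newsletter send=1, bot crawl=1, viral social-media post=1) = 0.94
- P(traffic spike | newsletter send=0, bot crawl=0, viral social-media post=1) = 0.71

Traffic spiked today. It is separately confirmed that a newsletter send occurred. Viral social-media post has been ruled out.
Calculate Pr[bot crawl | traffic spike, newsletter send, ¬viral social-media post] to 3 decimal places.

Weight on bot crawl=true, given the evidence: 0.75·0.066 = 0.049500
Denominator P(traffic spike | newsletter send, ¬viral social-media post): 0.48·0.934 + 0.75·0.066 = 0.497820
P(bot crawl | traffic spike, newsletter send, ¬viral social-media post) = 0.049500/0.497820 ≈ 0.099

Pr[bot crawl | traffic spike, newsletter send, ¬viral social-media post] ≈ 0.099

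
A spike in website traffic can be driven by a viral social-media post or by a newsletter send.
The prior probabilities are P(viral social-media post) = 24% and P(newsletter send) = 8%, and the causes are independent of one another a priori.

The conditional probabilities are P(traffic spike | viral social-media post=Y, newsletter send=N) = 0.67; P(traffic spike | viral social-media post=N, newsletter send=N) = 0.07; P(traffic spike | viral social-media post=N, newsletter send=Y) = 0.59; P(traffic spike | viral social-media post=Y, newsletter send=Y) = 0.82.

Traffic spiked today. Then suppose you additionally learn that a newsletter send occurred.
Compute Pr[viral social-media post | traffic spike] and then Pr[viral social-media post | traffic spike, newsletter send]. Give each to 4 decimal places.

By total probability over the 4 (viral social-media post, newsletter send) configurations:
  P(traffic spike) = 0.07×0.76×0.92 + 0.59×0.76×0.08 + 0.67×0.24×0.92 + 0.82×0.24×0.08
        = 0.048944 + 0.035872 + 0.147936 + 0.015744 = 0.248496
Configurations with viral social-media post contribute 0.163680, so
  P(viral social-media post | traffic spike) = 0.163680 / 0.248496 ≈ 0.6587

With the extra evidence:
Sum P(traffic spike|·) weighted by the priors over both values of viral social-media post:
  P(traffic spike | newsletter send) = 0.59*0.76 + 0.82*0.24
        = 0.448400 + 0.196800 = 0.645200
Keeping only the viral social-media post-present terms gives 0.196800, so
  P(viral social-media post | traffic spike, newsletter send) = 0.196800 / 0.645200 ≈ 0.3050
The drop from 0.6587 to 0.3050 is the explaining-away (discounting) effect.

Pr[viral social-media post | traffic spike] ≈ 0.6587; Pr[viral social-media post | traffic spike, newsletter send] ≈ 0.3050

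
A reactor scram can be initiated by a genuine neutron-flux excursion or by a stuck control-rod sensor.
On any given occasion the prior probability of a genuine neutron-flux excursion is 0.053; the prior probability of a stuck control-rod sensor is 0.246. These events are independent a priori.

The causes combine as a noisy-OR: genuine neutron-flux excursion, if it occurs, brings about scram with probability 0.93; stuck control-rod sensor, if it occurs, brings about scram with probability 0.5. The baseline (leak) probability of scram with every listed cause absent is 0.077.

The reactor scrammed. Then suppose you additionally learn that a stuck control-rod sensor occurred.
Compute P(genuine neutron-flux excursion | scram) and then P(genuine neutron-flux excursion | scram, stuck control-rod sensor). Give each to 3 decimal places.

Under noisy-OR, P(scram | causes) = 1 − (1−0.077)·∏(1−qᵢ) over the active causes.
Sum P(scram|·) weighted by the priors over the 4 (genuine neutron-flux excursion, stuck control-rod sensor) configurations:
  P(scram) = 0.077*0.947*0.754 + 0.5385*0.947*0.246 + 0.93539*0.053*0.754 + 0.967695*0.053*0.246
        = 0.054981 + 0.125450 + 0.037380 + 0.012617 = 0.230428
Keeping only the genuine neutron-flux excursion-present terms gives 0.049997, so
  P(genuine neutron-flux excursion | scram) = 0.049997 / 0.230428 ≈ 0.217

With the extra evidence:
P(scram | stuck control-rod sensor) = 0.5385×0.947 + 0.967695×0.053 = 0.509959 + 0.051288 = 0.561247
Restricting to configurations with genuine neutron-flux excursion present: 0.967695×0.053 = 0.051288.
Hence the posterior is 0.051288/0.561247 ≈ 0.091.
The drop from 0.217 to 0.091 is the explaining-away (discounting) effect.

P(genuine neutron-flux excursion | scram) ≈ 0.217; P(genuine neutron-flux excursion | scram, stuck control-rod sensor) ≈ 0.091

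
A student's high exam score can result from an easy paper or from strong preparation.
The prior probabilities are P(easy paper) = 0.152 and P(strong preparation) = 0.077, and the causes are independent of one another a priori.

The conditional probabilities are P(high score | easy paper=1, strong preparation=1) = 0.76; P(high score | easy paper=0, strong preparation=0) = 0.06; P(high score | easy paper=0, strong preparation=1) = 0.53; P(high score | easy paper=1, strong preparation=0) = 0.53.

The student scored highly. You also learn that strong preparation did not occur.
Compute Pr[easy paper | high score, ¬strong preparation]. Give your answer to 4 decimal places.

Pr[easy paper | high score, ¬strong preparation] ≈ 0.6129

P(high score | ¬strong preparation) = 0.06×0.848 + 0.53×0.152 = 0.050880 + 0.080560 = 0.131440
Restricting to configurations with easy paper present: 0.53×0.152 = 0.080560.
Hence the posterior is 0.080560/0.131440 ≈ 0.6129.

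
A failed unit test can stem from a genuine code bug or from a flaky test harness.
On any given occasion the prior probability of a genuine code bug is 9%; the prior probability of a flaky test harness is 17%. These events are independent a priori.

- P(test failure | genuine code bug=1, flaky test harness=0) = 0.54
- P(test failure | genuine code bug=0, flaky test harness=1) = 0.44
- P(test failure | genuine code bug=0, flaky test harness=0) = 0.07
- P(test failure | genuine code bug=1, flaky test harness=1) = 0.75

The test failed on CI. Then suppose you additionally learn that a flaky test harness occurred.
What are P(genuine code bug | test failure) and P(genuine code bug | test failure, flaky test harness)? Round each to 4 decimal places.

Weight on genuine code bug=true, given the evidence: 0.040338 + 0.011475 = 0.051813
The normalizing constant is 0.07·0.91·0.83 + 0.44·0.91·0.17 + 0.54·0.09·0.83 + 0.75·0.09·0.17 = 0.172752
Posterior = 0.051813 / 0.172752 ≈ 0.2999

Now also conditioning on flaky test harness=true:
Weight on genuine code bug=true, given the evidence: 0.75×0.09 = 0.067500
Normalizer over all consistent configurations: 0.44×0.91 + 0.75×0.09 = 0.467900
P(genuine code bug | test failure, flaky test harness) = 0.067500/0.467900 ≈ 0.1443

P(genuine code bug | test failure) ≈ 0.2999; P(genuine code bug | test failure, flaky test harness) ≈ 0.1443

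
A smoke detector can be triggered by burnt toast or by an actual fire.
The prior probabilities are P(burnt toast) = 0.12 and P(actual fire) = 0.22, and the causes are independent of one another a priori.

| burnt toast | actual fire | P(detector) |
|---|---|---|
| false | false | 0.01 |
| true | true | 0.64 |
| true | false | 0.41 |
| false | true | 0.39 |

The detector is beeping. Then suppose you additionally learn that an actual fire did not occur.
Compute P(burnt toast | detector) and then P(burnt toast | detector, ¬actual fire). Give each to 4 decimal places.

P(detector) = 0.01×0.88×0.78 + 0.39×0.88×0.22 + 0.41×0.12×0.78 + 0.64×0.12×0.22 = 0.006864 + 0.075504 + 0.038376 + 0.016896 = 0.137640
Restricting to configurations with burnt toast present: 0.038376 + 0.016896 = 0.055272.
Hence the posterior is 0.055272/0.137640 ≈ 0.4016.

Now condition on the additional information:
P(detector | ¬actual fire) = 0.01×0.88 + 0.41×0.12 = 0.008800 + 0.049200 = 0.058000
Of this, 0.049200 comes from 0.41×0.12 (the burnt toast=true cases).
Hence the posterior is 0.049200/0.058000 ≈ 0.8483.
Ruling out actual fire raises the posterior on burnt toast — the flip side of explaining away.

P(burnt toast | detector) ≈ 0.4016; P(burnt toast | detector, ¬actual fire) ≈ 0.8483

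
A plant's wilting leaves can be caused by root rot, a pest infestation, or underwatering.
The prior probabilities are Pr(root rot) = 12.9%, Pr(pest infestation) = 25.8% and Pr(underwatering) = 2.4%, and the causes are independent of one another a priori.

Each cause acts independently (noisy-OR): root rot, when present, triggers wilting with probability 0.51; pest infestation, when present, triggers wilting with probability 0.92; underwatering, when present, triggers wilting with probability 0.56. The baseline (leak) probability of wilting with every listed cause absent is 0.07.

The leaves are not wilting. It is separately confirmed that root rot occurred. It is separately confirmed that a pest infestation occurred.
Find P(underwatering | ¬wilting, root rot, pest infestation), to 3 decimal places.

Under noisy-OR, P(wilting | causes) = 1 − (1−0.07)·∏(1−qᵢ) over the active causes.
P(¬wilting | root rot, pest infestation) = 0.036456*0.976 + 0.016041*0.024 = 0.035581 + 0.000385 = 0.035966
Of this, 0.000385 comes from 0.016041*0.024 (the underwatering=true cases).
P(underwatering | ¬wilting, root rot, pest infestation) = 0.000385 / 0.035966 ≈ 0.011

P(underwatering | ¬wilting, root rot, pest infestation) ≈ 0.011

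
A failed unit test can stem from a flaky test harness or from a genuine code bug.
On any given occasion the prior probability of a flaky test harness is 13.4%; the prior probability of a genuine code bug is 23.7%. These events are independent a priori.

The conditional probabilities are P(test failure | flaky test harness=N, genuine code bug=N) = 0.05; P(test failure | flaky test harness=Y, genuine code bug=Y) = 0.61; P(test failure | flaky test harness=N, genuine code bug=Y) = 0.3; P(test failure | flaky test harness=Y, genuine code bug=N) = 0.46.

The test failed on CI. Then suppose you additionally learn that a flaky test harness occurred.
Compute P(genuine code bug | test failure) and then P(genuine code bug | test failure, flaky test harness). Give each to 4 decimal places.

P(genuine code bug | test failure) ≈ 0.5027; P(genuine code bug | test failure, flaky test harness) ≈ 0.2917

Weight on genuine code bug=true, given the evidence: 0.061573 + 0.019372 = 0.080945
Normalizer over all consistent configurations: 0.05*0.866*0.763 + 0.3*0.866*0.237 + 0.46*0.134*0.763 + 0.61*0.134*0.237 = 0.161014
Posterior = 0.080945 / 0.161014 ≈ 0.5027

Now also conditioning on flaky test harness=true:
Sum P(test failure|·) weighted by the priors over both values of genuine code bug:
  P(test failure | flaky test harness) = 0.46×0.763 + 0.61×0.237
        = 0.350980 + 0.144570 = 0.495550
The terms with genuine code bug present sum to 0.144570, so
  P(genuine code bug | test failure, flaky test harness) = 0.144570 / 0.495550 ≈ 0.2917
Conditioning on flaky test harness lowers the posterior on genuine code bug: the classic explaining-away effect in a common-effect structure.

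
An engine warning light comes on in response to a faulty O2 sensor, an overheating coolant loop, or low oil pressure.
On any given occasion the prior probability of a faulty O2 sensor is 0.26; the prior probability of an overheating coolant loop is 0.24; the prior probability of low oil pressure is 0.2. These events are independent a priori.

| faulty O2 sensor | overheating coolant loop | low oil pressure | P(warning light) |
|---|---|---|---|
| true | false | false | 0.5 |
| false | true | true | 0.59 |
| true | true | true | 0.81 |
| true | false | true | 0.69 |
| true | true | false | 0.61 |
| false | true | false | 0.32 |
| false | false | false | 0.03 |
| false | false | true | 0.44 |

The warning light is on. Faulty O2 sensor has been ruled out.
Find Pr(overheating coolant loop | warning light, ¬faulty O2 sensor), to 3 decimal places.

P(warning light | ¬faulty O2 sensor) = 0.03×0.76×0.8 + 0.44×0.76×0.2 + 0.32×0.24×0.8 + 0.59×0.24×0.2 = 0.018240 + 0.066880 + 0.061440 + 0.028320 = 0.174880
Of this, 0.089760 comes from 0.061440 + 0.028320 (the overheating coolant loop=true cases).
So P(overheating coolant loop | warning light, ¬faulty O2 sensor) = 0.089760/0.174880 ≈ 0.513.

Pr(overheating coolant loop | warning light, ¬faulty O2 sensor) ≈ 0.513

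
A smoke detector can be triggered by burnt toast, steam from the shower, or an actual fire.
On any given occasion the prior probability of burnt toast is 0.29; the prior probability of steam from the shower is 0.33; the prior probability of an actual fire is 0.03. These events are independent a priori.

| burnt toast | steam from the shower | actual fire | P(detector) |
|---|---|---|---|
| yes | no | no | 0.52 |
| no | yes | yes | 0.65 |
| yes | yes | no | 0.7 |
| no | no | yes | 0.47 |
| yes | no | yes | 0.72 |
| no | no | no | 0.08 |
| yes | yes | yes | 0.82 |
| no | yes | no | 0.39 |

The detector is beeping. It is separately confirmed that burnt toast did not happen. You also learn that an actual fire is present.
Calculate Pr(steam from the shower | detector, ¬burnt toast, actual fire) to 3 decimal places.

For the numerator, keep only steam from the shower=true terms: 0.65·0.33 = 0.214500
Normalizer over all consistent configurations: 0.47·0.67 + 0.65·0.33 = 0.529400
P(steam from the shower | detector, ¬burnt toast, actual fire) = 0.214500/0.529400 ≈ 0.405

Pr(steam from the shower | detector, ¬burnt toast, actual fire) ≈ 0.405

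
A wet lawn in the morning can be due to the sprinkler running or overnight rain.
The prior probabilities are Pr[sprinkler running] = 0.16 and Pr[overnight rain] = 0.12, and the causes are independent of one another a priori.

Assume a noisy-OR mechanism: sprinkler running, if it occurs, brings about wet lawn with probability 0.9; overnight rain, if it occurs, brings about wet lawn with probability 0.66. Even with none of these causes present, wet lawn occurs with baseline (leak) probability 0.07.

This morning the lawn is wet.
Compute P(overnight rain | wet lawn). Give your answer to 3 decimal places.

P(overnight rain | wet lawn) ≈ 0.328

Under noisy-OR, P(wet lawn | causes) = 1 − (1−0.07)·∏(1−qᵢ) over the active causes.
Numerator (weight on configurations with overnight rain): 0.068927 + 0.018593 = 0.087520
The normalizing constant is 0.07×0.84×0.88 + 0.6838×0.84×0.12 + 0.907×0.16×0.88 + 0.96838×0.16×0.12 = 0.266970
P(overnight rain | wet lawn) = 0.087520/0.266970 ≈ 0.328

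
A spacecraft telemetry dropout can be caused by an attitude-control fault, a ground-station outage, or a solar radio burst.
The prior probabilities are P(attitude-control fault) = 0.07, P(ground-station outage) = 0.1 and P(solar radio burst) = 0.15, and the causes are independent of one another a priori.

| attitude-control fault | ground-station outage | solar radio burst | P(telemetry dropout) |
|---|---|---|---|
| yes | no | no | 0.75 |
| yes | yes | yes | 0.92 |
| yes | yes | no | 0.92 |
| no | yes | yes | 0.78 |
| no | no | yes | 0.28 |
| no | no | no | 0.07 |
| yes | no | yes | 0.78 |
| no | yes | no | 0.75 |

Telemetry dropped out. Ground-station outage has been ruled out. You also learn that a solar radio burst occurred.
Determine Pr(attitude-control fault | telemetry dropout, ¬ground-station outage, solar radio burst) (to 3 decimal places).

Pr(attitude-control fault | telemetry dropout, ¬ground-station outage, solar radio burst) ≈ 0.173

P(telemetry dropout | ¬ground-station outage, solar radio burst) = 0.28×0.93 + 0.78×0.07 = 0.260400 + 0.054600 = 0.315000
The attitude-control fault-present share is 0.78×0.07 = 0.054600.
Hence the posterior is 0.054600/0.315000 ≈ 0.173.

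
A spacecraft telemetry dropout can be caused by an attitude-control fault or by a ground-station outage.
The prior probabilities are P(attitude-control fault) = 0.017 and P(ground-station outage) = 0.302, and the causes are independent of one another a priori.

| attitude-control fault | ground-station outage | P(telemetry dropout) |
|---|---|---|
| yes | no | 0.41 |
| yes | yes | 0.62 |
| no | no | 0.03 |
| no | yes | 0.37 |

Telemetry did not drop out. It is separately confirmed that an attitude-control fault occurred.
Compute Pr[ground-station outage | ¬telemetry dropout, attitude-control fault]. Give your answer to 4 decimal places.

Pr[ground-station outage | ¬telemetry dropout, attitude-control fault] ≈ 0.2179

Weight on ground-station outage=true, given the evidence: 0.38*0.302 = 0.114760
Normalizer over all consistent configurations: 0.59*0.698 + 0.38*0.302 = 0.526580
Posterior = 0.114760 / 0.526580 ≈ 0.2179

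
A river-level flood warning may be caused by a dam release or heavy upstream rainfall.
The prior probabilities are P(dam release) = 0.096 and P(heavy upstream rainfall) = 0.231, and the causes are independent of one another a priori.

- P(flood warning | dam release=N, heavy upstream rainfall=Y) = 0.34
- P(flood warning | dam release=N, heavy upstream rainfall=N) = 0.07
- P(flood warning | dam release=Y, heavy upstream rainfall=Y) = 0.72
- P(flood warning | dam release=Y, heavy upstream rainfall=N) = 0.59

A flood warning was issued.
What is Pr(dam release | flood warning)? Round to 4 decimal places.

For the numerator, keep only dam release=true terms: 0.043556 + 0.015967 = 0.059523
Normalizer over all consistent configurations: 0.07×0.904×0.769 + 0.34×0.904×0.231 + 0.59×0.096×0.769 + 0.72×0.096×0.231 = 0.179185
P(dam release | flood warning) = 0.059523/0.179185 ≈ 0.3322

Pr(dam release | flood warning) ≈ 0.3322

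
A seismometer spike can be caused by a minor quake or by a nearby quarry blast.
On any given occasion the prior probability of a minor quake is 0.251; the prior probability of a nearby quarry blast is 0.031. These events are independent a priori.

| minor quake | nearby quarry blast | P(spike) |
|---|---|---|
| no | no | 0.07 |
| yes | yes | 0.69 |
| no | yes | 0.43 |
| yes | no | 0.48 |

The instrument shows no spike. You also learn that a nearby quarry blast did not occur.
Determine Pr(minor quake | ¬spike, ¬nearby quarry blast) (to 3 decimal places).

Enumerate both values of minor quake and weight by the priors:
  P(¬spike | ¬nearby quarry blast) = 0.93×0.749 + 0.52×0.251
        = 0.696570 + 0.130520 = 0.827090
The terms with minor quake present sum to 0.130520, so
  P(minor quake | ¬spike, ¬nearby quarry blast) = 0.130520 / 0.827090 ≈ 0.158

Pr(minor quake | ¬spike, ¬nearby quarry blast) ≈ 0.158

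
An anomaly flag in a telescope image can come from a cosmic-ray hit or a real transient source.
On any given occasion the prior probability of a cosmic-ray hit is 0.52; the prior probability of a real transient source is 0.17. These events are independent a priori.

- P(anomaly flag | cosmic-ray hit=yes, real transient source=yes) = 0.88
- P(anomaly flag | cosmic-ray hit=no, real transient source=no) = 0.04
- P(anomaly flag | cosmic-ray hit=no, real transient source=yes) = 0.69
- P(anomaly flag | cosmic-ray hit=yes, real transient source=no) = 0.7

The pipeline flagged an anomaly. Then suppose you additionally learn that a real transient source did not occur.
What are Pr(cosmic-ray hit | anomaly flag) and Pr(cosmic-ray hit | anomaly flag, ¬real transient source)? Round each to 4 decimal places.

For the numerator, keep only cosmic-ray hit=true terms: 0.302120 + 0.077792 = 0.379912
Normalizer over all consistent configurations: 0.04·0.48·0.83 + 0.69·0.48·0.17 + 0.7·0.52·0.83 + 0.88·0.52·0.17 = 0.452152
Posterior = 0.379912 / 0.452152 ≈ 0.8402

Now also conditioning on real transient source≠true:
P(anomaly flag | ¬real transient source) = 0.04*0.48 + 0.7*0.52 = 0.019200 + 0.364000 = 0.383200
Restricting to configurations with cosmic-ray hit present: 0.7*0.52 = 0.364000.
P(cosmic-ray hit | anomaly flag, ¬real transient source) = 0.364000 / 0.383200 ≈ 0.9499
Ruling out real transient source raises the posterior on cosmic-ray hit — the flip side of explaining away.

Pr(cosmic-ray hit | anomaly flag) ≈ 0.8402; Pr(cosmic-ray hit | anomaly flag, ¬real transient source) ≈ 0.9499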